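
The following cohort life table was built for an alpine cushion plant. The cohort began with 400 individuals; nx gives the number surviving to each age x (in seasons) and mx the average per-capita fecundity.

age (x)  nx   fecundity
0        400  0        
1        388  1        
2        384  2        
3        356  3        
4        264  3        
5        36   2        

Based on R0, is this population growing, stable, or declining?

growing

lx = nx/n0 = nx/400: 1, 0.97, 0.96, 0.89, 0.66, 0.09
R0 = Σ lx·mx = 0 + 0.97 + 1.92 + 2.67 + 1.98 + 0.18 = 7.72
R0 > 1, so the population is growing.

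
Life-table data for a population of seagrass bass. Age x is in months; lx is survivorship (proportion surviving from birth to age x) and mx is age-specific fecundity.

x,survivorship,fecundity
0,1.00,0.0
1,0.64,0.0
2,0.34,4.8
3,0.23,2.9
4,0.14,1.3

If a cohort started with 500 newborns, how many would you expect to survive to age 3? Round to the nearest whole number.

115

Expected survivors = N0 · l_3 = 500 × 0.23 = 115 → 115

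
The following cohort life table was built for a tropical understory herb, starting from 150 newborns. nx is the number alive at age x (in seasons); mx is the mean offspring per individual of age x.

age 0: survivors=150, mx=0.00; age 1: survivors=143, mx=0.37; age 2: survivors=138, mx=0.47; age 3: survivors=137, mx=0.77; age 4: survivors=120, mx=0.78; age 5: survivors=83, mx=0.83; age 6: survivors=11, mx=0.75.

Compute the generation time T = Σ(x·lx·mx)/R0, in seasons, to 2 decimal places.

3.22

lx = nx/n0 = nx/150: 1, 0.95333…, 0.92, 0.91333…, 0.8, 0.55333…, 0.07333…
lx·mx: 0, 0.352733…, 0.4324, 0.703267…, 0.624, 0.459267…, 0.055… → R0 = 2.626667…
x·lx·mx: 0, 0.352733…, 0.8648, 2.1098…, 2.496, 2.296333…, 0.33… → Σ = 8.449667…
T = 8.449667… / 2.626667… = 3.216878… → 3.22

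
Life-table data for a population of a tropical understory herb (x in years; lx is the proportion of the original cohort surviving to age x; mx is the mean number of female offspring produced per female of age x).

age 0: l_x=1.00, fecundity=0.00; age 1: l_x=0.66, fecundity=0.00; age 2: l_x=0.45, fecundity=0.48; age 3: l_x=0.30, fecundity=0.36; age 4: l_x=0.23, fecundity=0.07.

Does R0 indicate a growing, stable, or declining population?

R0 = Σ lx·mx = 0 + 0 + 0.216 + 0.108 + 0.0161 = 0.3401
R0 < 1, so the population is declining.

declining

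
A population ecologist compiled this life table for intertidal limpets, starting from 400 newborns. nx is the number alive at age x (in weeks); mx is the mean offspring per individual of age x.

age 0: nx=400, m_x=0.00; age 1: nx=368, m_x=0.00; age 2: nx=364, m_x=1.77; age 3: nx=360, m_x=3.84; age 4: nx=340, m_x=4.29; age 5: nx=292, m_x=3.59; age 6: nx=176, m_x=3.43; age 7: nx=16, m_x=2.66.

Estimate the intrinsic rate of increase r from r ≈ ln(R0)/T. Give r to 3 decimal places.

0.649

lx = nx/n0 = nx/400: 1, 0.92, 0.91, 0.9, 0.85, 0.73, 0.44, 0.04
R0 = Σ lx·mx = 0 + 0 + 1.6107 + 3.456 + 3.6465 + 2.6207 + 1.5092 + 0.1064 = 12.9495
Σ x·lx·mx = 51.0789; T = 51.0789/12.9495 = 3.94447…
r ≈ ln(R0)/T = ln(12.9495)/3.94447… = 0.64928… → 0.649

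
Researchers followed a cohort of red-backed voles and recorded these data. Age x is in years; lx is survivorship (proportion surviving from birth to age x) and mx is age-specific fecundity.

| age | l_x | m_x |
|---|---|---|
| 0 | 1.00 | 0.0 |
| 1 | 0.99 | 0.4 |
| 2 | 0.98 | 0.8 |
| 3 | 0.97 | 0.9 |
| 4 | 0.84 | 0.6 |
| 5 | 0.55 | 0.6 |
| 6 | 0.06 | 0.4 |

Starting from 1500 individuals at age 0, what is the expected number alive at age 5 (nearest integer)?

825

Expected survivors = N0 · l_5 = 1500 × 0.55 = 825 → 825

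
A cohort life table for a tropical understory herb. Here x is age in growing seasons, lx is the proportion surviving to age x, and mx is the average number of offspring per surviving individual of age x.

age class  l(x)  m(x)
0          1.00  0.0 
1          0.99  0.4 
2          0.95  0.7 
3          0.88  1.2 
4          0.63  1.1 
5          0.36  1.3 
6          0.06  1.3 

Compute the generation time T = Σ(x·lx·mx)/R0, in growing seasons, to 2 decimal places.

3.12

lx·mx: 0, 0.396, 0.665, 1.056, 0.693, 0.468, 0.078 → R0 = 3.356
x·lx·mx: 0, 0.396, 1.33, 3.168, 2.772, 2.34, 0.468 → Σ = 10.474
T = 10.474 / 3.356 = 3.120977… → 3.12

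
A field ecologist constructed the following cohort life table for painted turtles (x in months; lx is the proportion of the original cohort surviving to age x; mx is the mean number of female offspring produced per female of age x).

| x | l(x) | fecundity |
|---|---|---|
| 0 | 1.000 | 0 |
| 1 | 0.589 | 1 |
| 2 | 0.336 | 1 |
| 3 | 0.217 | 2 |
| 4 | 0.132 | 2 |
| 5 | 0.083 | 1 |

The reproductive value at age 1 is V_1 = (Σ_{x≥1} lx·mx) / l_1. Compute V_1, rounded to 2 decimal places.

2.90

lx·mx for x ≥ 1: 0.589, 0.336, 0.434, 0.264, 0.083 → sum = 1.706
V_1 = 1.706 / l_1 = 1.706 / 0.589 = 2.896435… → 2.90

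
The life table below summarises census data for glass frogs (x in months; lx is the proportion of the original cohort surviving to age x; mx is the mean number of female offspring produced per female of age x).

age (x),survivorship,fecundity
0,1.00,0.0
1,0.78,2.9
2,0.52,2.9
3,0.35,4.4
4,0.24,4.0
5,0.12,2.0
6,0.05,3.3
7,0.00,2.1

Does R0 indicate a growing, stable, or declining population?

growing

R0 = Σ lx·mx = 0 + 2.262 + 1.508 + 1.54 + 0.96 + 0.24 + 0.165 + 0 = 6.675
R0 > 1, so the population is growing.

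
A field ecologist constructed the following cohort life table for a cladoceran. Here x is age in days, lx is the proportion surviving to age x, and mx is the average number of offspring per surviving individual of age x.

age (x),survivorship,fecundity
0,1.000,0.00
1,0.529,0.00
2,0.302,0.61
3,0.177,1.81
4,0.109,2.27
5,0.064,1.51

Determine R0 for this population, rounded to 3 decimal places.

0.849

lx·mx by age: 0, 0, 0.18422, 0.32037, 0.24743, 0.09664
R0 = Σ lx·mx = 0.84866 → 0.849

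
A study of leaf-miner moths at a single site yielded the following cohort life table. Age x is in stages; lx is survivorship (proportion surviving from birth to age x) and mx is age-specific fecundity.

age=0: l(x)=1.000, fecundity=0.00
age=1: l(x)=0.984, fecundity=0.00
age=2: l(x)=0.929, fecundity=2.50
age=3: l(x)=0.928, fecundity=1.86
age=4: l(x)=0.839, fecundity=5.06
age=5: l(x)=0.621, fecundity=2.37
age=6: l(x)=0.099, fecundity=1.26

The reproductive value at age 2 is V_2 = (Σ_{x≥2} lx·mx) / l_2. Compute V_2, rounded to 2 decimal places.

lx·mx for x ≥ 2: 2.3225, 1.72608, 4.24534, 1.47177, 0.12474 → sum = 9.89043
V_2 = 9.89043 / l_2 = 9.89043 / 0.929 = 10.646319… → 10.65

10.65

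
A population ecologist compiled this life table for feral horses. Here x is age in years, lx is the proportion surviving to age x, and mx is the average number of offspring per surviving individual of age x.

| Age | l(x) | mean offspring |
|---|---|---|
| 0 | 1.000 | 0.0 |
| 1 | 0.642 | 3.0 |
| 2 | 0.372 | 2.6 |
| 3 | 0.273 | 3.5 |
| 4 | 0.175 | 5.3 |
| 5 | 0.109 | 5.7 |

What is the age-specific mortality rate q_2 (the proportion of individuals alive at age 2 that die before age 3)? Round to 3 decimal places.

q_2 = (l_2 − l_3) / l_2 = (0.372 − 0.273) / 0.372
     = 0.099 / 0.372 = 0.266129… → 0.266

0.266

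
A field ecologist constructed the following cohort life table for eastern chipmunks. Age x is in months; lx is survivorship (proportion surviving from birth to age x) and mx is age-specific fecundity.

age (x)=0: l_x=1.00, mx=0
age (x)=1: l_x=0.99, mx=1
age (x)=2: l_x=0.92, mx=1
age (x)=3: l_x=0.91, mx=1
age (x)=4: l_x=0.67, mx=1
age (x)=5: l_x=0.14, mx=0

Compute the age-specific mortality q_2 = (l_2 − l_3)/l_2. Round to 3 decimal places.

0.011

q_2 = (l_2 − l_3) / l_2 = (0.92 − 0.91) / 0.92
     = 0.01 / 0.92 = 0.01087… → 0.011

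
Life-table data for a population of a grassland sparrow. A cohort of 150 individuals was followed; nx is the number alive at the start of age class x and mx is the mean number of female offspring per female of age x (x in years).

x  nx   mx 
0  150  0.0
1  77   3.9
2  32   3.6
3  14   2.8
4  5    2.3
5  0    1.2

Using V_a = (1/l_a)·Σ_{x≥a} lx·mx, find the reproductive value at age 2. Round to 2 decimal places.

5.18

lx = nx/n0 = nx/150: 1, 0.51333…, 0.21333…, 0.09333…, 0.03333…, 0
lx·mx for x ≥ 2: 0.768…, 0.261333…, 0.076667…, 0 → sum = 1.106…
V_2 = 1.106… / l_2 = 1.106… / 0.213333… = 5.184375… → 5.18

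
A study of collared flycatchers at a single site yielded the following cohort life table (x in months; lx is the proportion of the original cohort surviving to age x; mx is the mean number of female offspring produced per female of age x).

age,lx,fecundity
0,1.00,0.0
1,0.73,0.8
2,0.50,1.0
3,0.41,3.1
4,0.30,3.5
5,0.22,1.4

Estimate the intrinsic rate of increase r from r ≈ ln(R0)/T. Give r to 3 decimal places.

0.437

R0 = Σ lx·mx = 0 + 0.584 + 0.5 + 1.271 + 1.05 + 0.308 = 3.713
Σ x·lx·mx = 11.137; T = 11.137/3.713 = 2.99946…
r ≈ ln(R0)/T = ln(3.713)/2.99946… = 0.43736… → 0.437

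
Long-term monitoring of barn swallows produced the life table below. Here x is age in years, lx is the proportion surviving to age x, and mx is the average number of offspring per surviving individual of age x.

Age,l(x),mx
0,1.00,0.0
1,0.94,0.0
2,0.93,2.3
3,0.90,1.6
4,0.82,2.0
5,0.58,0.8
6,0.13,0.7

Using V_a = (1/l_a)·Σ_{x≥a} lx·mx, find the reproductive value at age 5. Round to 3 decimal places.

0.957

lx·mx for x ≥ 5: 0.464, 0.091 → sum = 0.555
V_5 = 0.555 / l_5 = 0.555 / 0.58 = 0.956897… → 0.957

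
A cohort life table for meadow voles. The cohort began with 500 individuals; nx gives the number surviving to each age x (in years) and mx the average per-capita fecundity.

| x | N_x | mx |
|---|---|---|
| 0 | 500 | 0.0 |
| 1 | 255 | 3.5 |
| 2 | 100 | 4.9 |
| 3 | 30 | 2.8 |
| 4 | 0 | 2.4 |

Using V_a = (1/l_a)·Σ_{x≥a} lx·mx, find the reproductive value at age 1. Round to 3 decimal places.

5.751

lx = nx/n0 = nx/500: 1, 0.51, 0.2, 0.06, 0
lx·mx for x ≥ 1: 1.785, 0.98, 0.168, 0 → sum = 2.933
V_1 = 2.933 / l_1 = 2.933 / 0.51 = 5.75098… → 5.751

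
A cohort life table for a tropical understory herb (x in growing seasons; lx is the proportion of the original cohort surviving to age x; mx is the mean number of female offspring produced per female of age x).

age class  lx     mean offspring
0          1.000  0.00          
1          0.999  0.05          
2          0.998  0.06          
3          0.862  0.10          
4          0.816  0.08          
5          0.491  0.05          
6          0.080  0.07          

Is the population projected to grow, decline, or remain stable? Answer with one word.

R0 = Σ lx·mx = 0 + 0.04995 + 0.05988 + 0.0862 + 0.06528 + 0.02455 + 0.0056 = 0.29146
R0 < 1, so the population is declining.

declining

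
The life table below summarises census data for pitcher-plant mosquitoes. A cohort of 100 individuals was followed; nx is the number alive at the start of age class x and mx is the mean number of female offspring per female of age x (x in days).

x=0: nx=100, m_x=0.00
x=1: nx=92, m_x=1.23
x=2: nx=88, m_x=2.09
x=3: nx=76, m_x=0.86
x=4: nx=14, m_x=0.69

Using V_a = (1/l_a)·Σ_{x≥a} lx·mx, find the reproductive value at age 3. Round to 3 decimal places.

lx = nx/n0 = nx/100: 1, 0.92, 0.88, 0.76, 0.14
lx·mx for x ≥ 3: 0.6536, 0.0966 → sum = 0.7502
V_3 = 0.7502 / l_3 = 0.7502 / 0.76 = 0.987105… → 0.987

0.987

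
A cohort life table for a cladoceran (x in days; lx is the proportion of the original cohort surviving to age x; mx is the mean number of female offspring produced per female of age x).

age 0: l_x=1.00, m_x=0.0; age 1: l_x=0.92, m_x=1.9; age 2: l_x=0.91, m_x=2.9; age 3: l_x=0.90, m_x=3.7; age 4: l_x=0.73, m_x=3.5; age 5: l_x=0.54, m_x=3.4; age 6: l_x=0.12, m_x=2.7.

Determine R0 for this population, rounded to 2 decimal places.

12.43

lx·mx by age: 0, 1.748, 2.639, 3.33, 2.555, 1.836, 0.324
R0 = Σ lx·mx = 12.432 → 12.43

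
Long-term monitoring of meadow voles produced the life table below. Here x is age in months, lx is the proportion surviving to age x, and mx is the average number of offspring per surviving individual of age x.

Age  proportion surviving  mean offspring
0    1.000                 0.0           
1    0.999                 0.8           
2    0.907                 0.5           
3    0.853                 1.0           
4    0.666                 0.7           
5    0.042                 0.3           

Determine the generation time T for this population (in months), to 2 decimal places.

2.40

lx·mx: 0, 0.7992, 0.4535, 0.853, 0.4662, 0.0126 → R0 = 2.5845
x·lx·mx: 0, 0.7992, 0.907, 2.559, 1.8648, 0.063 → Σ = 6.193
T = 6.193 / 2.5845 = 2.396208… → 2.40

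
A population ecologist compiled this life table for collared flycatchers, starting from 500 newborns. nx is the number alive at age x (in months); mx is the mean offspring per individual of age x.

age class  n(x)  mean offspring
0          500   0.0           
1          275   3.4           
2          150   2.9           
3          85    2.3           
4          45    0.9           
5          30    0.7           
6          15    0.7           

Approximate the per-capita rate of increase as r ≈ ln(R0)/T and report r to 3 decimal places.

lx = nx/n0 = nx/500: 1, 0.55, 0.3, 0.17, 0.09, 0.06, 0.03
R0 = Σ lx·mx = 0 + 1.87 + 0.87 + 0.391 + 0.081 + 0.042 + 0.021 = 3.275
Σ x·lx·mx = 5.443; T = 5.443/3.275 = 1.66198…
r ≈ ln(R0)/T = ln(3.275)/1.66198… = 0.7138… → 0.714

0.714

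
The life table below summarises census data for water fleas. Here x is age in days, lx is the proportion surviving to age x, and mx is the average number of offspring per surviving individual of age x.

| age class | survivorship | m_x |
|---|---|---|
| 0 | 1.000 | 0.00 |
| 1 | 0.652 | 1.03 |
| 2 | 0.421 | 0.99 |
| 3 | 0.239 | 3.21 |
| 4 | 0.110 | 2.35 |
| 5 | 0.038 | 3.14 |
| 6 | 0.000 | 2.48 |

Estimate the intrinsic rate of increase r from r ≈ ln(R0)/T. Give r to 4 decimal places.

R0 = Σ lx·mx = 0 + 0.67156 + 0.41679 + 0.76719 + 0.2585 + 0.11932 + 0 = 2.23336
Σ x·lx·mx = 5.43731; T = 5.43731/2.23336 = 2.43459…
r ≈ ln(R0)/T = ln(2.23336)/2.43459… = 0.330038… → 0.3300

0.3300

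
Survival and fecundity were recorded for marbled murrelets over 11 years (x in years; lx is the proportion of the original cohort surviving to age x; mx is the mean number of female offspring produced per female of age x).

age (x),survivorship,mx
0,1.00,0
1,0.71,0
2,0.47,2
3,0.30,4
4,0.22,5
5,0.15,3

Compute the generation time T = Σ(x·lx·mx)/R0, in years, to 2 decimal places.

lx·mx: 0, 0, 0.94, 1.2, 1.1, 0.45 → R0 = 3.69
x·lx·mx: 0, 0, 1.88, 3.6, 4.4, 2.25 → Σ = 12.13
T = 12.13 / 3.69 = 3.287263… → 3.29

3.29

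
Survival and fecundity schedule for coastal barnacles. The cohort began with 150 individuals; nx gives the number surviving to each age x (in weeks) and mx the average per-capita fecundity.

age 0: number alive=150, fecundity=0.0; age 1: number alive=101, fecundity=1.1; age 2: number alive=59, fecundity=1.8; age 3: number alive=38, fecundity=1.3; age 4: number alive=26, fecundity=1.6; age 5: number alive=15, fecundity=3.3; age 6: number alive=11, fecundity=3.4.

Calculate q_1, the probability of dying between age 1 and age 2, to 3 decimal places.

0.416

lx = nx/n0 = nx/150: 1, 0.67333…, 0.39333…, 0.25333…, 0.17333…, 0.1, 0.07333…
q_1 = (l_1 − l_2) / l_1 = (0.673333… − 0.393333…) / 0.673333…
     = 0.28… / 0.673333… = 0.415842… → 0.416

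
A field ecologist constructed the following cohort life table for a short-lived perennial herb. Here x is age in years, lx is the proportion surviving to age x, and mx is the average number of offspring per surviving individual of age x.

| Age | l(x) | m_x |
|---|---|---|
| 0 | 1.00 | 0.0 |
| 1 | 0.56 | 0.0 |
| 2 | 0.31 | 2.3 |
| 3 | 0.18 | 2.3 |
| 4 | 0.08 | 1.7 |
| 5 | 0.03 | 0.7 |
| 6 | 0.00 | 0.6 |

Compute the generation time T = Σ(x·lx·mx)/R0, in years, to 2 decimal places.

2.58

lx·mx: 0, 0, 0.713, 0.414, 0.136, 0.021, 0 → R0 = 1.284
x·lx·mx: 0, 0, 1.426, 1.242, 0.544, 0.105, 0 → Σ = 3.317
T = 3.317 / 1.284 = 2.583333… → 2.58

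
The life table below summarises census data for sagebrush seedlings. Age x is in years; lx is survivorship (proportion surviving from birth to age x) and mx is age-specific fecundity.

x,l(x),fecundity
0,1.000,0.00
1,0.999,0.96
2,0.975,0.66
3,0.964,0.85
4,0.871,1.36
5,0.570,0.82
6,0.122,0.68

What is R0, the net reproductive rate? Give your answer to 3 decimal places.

lx·mx by age: 0, 0.95904, 0.6435, 0.8194, 1.18456, 0.4674, 0.08296
R0 = Σ lx·mx = 4.15686 → 4.157

4.157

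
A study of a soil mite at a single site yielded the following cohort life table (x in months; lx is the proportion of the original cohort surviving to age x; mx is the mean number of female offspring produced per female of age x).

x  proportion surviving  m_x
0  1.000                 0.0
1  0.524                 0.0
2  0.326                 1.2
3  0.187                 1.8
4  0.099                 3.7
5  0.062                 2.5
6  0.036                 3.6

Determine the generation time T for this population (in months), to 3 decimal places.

lx·mx: 0, 0, 0.3912, 0.3366, 0.3663, 0.155, 0.1296 → R0 = 1.3787
x·lx·mx: 0, 0, 0.7824, 1.0098, 1.4652, 0.775, 0.7776 → Σ = 4.81
T = 4.81 / 1.3787 = 3.488794… → 3.489

3.489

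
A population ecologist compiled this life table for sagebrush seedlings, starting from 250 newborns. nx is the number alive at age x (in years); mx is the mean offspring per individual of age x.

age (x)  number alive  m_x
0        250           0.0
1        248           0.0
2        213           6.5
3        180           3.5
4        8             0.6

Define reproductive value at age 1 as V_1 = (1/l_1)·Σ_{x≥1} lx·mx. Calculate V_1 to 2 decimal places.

lx = nx/n0 = nx/250: 1, 0.992, 0.852, 0.72, 0.032
lx·mx for x ≥ 1: 0, 5.538, 2.52, 0.0192 → sum = 8.0772
V_1 = 8.0772 / l_1 = 8.0772 / 0.992 = 8.142339… → 8.14

8.14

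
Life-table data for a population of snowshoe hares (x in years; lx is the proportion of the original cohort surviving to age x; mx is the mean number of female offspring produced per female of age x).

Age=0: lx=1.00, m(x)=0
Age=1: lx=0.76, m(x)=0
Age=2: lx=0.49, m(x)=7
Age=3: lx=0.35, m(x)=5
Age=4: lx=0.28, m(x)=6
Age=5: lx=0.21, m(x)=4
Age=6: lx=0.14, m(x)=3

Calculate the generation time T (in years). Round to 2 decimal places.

lx·mx: 0, 0, 3.43, 1.75, 1.68, 0.84, 0.42 → R0 = 8.12
x·lx·mx: 0, 0, 6.86, 5.25, 6.72, 4.2, 2.52 → Σ = 25.55
T = 25.55 / 8.12 = 3.146552… → 3.15

3.15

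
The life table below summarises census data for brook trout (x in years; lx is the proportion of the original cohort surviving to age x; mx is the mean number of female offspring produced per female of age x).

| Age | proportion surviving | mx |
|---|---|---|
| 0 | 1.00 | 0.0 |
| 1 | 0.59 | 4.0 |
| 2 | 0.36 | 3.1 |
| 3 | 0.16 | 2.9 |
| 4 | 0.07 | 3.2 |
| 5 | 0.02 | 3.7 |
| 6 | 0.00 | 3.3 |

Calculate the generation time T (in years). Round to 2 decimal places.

1.71

lx·mx: 0, 2.36, 1.116, 0.464, 0.224, 0.074, 0 → R0 = 4.238
x·lx·mx: 0, 2.36, 2.232, 1.392, 0.896, 0.37, 0 → Σ = 7.25
T = 7.25 / 4.238 = 1.710713… → 1.71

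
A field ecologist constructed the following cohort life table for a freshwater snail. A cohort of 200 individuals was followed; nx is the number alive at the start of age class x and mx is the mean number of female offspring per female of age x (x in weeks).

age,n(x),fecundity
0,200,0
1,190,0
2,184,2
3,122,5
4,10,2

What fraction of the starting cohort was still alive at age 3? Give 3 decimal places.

l_3 = n_3/n_0 = 122/200 = 0.61 → 0.610

0.610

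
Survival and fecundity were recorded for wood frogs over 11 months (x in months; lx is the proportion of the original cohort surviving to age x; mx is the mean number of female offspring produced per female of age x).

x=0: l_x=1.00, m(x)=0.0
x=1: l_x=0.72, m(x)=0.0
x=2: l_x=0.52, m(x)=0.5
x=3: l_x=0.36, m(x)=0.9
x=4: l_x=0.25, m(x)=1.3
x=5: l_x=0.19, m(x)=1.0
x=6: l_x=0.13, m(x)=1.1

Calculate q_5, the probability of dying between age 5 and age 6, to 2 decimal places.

q_5 = (l_5 − l_6) / l_5 = (0.19 − 0.13) / 0.19
     = 0.06 / 0.19 = 0.315789… → 0.32

0.32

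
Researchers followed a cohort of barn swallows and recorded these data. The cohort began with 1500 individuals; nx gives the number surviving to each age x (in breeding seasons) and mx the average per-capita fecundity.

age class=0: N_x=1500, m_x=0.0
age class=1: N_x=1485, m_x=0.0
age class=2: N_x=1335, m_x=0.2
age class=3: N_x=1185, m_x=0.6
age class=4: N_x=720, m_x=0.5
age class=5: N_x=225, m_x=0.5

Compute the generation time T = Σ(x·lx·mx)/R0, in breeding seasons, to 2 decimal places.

3.22

lx = nx/n0 = nx/1500: 1, 0.99, 0.89, 0.79, 0.48, 0.15
lx·mx: 0, 0, 0.178, 0.474, 0.24, 0.075 → R0 = 0.967
x·lx·mx: 0, 0, 0.356, 1.422, 0.96, 0.375 → Σ = 3.113
T = 3.113 / 0.967 = 3.219235… → 3.22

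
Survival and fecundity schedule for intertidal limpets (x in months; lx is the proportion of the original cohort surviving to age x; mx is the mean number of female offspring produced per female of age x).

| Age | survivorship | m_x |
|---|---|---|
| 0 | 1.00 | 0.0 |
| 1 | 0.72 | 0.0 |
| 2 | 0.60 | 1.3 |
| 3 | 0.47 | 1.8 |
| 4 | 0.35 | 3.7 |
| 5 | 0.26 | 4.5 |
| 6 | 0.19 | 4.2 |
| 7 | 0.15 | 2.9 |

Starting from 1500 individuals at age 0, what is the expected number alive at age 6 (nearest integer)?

Expected survivors = N0 · l_6 = 1500 × 0.19 = 285 → 285

285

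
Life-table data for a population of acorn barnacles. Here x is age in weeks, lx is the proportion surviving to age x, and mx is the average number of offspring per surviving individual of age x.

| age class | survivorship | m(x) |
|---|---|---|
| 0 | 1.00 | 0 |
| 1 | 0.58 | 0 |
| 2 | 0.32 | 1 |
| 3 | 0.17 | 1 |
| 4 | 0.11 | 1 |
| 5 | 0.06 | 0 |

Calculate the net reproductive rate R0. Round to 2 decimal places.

lx·mx by age: 0, 0, 0.32, 0.17, 0.11, 0
R0 = Σ lx·mx = 0.6 → 0.60

0.60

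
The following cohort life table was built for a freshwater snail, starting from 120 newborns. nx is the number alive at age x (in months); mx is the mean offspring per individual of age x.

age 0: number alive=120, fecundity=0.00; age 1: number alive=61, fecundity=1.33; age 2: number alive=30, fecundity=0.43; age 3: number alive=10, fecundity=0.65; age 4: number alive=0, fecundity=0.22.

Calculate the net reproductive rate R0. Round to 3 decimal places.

0.838

lx = nx/n0 = nx/120: 1, 0.50833…, 0.25, 0.08333…, 0
lx·mx by age: 0, 0.676083…, 0.1075, 0.054167…, 0
R0 = Σ lx·mx = 0.83775… → 0.838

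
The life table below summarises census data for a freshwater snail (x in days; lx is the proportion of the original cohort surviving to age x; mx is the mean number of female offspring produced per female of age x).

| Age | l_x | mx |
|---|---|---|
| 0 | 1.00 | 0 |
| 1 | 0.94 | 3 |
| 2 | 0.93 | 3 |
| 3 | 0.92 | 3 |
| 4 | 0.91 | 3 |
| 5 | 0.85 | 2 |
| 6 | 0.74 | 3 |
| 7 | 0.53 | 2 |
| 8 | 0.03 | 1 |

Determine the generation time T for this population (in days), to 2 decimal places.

lx·mx: 0, 2.82, 2.79, 2.76, 2.73, 1.7, 2.22, 1.06, 0.03 → R0 = 16.11
x·lx·mx: 0, 2.82, 5.58, 8.28, 10.92, 8.5, 13.32, 7.42, 0.24 → Σ = 57.08
T = 57.08 / 16.11 = 3.543141… → 3.54

3.54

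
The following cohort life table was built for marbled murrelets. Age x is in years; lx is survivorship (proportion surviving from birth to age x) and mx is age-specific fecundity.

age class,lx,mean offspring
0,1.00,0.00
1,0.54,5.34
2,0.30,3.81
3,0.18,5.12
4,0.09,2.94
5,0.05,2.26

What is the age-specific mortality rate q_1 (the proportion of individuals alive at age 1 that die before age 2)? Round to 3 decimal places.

q_1 = (l_1 − l_2) / l_1 = (0.54 − 0.3) / 0.54
     = 0.24 / 0.54 = 0.444444… → 0.444

0.444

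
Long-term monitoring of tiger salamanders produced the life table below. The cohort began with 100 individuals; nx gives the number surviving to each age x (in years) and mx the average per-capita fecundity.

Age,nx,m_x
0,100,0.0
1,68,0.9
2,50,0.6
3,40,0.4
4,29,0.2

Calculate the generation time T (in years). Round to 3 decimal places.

1.703

lx = nx/n0 = nx/100: 1, 0.68, 0.5, 0.4, 0.29
lx·mx: 0, 0.612, 0.3, 0.16, 0.058 → R0 = 1.13
x·lx·mx: 0, 0.612, 0.6, 0.48, 0.232 → Σ = 1.924
T = 1.924 / 1.13 = 1.702655… → 1.703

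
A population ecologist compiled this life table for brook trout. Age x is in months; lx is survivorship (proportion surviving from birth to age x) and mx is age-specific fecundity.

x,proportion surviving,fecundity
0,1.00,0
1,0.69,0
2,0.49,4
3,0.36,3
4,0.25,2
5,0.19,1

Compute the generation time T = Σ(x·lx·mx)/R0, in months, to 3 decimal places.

2.710

lx·mx: 0, 0, 1.96, 1.08, 0.5, 0.19 → R0 = 3.73
x·lx·mx: 0, 0, 3.92, 3.24, 2, 0.95 → Σ = 10.11
T = 10.11 / 3.73 = 2.710456… → 2.710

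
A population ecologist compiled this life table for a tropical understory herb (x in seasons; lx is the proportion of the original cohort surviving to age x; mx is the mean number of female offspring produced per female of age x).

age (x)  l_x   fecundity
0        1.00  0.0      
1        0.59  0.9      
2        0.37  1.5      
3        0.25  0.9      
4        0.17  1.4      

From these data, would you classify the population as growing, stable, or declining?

R0 = Σ lx·mx = 0 + 0.531 + 0.555 + 0.225 + 0.238 = 1.549
R0 > 1, so the population is growing.

growing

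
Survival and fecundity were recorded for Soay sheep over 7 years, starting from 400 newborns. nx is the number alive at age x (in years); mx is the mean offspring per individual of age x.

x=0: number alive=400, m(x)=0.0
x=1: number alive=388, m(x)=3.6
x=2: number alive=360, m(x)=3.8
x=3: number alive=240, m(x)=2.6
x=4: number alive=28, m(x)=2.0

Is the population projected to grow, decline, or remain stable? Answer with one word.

lx = nx/n0 = nx/400: 1, 0.97, 0.9, 0.6, 0.07
R0 = Σ lx·mx = 0 + 3.492 + 3.42 + 1.56 + 0.14 = 8.612
R0 > 1, so the population is growing.

growing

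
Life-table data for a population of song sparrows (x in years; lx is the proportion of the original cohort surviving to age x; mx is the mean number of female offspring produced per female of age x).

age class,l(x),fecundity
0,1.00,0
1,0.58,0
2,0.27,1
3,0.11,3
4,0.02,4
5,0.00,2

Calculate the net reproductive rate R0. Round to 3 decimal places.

0.680

lx·mx by age: 0, 0, 0.27, 0.33, 0.08, 0
R0 = Σ lx·mx = 0.68 → 0.680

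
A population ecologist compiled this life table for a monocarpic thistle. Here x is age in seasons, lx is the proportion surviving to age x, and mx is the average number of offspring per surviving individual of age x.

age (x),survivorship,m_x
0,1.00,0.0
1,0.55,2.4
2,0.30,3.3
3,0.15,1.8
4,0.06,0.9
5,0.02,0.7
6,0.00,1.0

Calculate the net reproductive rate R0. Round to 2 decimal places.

lx·mx by age: 0, 1.32, 0.99, 0.27, 0.054, 0.014, 0
R0 = Σ lx·mx = 2.648 → 2.65

2.65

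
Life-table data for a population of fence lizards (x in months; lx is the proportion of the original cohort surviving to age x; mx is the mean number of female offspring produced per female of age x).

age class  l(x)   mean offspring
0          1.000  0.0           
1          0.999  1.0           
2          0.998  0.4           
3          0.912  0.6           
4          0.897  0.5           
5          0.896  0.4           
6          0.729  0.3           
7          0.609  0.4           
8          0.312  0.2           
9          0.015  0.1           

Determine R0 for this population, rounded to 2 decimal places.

lx·mx by age: 0, 0.999, 0.3992, 0.5472, 0.4485, 0.3584, 0.2187, 0.2436, 0.0624, 0.0015
R0 = Σ lx·mx = 3.2785 → 3.28

3.28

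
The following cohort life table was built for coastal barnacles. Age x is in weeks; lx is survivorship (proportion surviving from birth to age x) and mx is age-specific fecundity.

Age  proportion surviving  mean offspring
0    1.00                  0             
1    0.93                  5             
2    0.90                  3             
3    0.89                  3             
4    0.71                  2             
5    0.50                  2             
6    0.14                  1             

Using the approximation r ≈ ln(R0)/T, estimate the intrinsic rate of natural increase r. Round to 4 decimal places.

R0 = Σ lx·mx = 0 + 4.65 + 2.7 + 2.67 + 1.42 + 1 + 0.14 = 12.58
Σ x·lx·mx = 29.58; T = 29.58/12.58 = 2.35135…
r ≈ ln(R0)/T = ln(12.58)/2.35135… = 1.076874… → 1.0769

1.0769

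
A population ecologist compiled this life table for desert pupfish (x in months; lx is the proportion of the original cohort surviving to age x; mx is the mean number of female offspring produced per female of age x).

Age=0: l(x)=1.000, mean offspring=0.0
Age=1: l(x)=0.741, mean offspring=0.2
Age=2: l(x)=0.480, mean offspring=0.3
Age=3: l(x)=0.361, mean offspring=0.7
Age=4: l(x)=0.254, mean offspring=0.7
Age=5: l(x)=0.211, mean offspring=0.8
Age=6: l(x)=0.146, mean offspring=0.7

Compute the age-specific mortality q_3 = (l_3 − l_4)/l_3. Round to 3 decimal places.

0.296

q_3 = (l_3 − l_4) / l_3 = (0.361 − 0.254) / 0.361
     = 0.107 / 0.361 = 0.296399… → 0.296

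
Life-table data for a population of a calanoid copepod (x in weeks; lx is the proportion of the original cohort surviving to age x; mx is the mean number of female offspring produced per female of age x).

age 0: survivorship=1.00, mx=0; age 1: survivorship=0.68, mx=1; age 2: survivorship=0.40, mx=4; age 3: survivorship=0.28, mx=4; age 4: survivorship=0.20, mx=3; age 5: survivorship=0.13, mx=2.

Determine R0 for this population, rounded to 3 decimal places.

lx·mx by age: 0, 0.68, 1.6, 1.12, 0.6, 0.26
R0 = Σ lx·mx = 4.26 → 4.260

4.260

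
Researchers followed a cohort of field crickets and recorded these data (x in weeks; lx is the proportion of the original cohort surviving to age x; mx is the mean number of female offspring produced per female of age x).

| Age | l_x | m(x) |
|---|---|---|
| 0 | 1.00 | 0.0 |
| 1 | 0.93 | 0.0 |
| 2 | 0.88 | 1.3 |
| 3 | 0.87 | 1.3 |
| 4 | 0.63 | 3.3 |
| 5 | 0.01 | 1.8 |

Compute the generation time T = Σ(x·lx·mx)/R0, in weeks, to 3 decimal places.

lx·mx: 0, 0, 1.144, 1.131, 2.079, 0.018 → R0 = 4.372
x·lx·mx: 0, 0, 2.288, 3.393, 8.316, 0.09 → Σ = 14.087
T = 14.087 / 4.372 = 3.222095… → 3.222

3.222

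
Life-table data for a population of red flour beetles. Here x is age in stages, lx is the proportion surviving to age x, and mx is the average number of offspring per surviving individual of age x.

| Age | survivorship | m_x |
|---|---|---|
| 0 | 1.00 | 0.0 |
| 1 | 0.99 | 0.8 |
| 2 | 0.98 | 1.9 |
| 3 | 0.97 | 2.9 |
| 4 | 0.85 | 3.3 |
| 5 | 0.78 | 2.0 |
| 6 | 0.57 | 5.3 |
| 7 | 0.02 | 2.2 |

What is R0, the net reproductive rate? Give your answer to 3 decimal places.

12.897

lx·mx by age: 0, 0.792, 1.862, 2.813, 2.805, 1.56, 3.021, 0.044
R0 = Σ lx·mx = 12.897 → 12.897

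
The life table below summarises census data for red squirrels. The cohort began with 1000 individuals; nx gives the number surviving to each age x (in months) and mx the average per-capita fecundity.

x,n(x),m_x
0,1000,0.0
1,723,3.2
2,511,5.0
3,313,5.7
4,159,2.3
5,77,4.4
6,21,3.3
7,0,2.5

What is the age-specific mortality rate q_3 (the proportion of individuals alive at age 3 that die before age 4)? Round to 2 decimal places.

0.49

lx = nx/n0 = nx/1000: 1, 0.723, 0.511, 0.313, 0.159, 0.077, 0.021, 0
q_3 = (l_3 − l_4) / l_3 = (0.313 − 0.159) / 0.313
     = 0.154 / 0.313 = 0.492013… → 0.49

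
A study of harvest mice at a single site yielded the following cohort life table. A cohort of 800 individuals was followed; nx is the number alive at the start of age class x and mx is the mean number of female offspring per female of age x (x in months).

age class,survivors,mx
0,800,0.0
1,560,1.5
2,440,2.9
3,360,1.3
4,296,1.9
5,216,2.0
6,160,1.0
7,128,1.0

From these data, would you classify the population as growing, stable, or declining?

growing

lx = nx/n0 = nx/800: 1, 0.7, 0.55, 0.45, 0.37, 0.27, 0.2, 0.16
R0 = Σ lx·mx = 0 + 1.05 + 1.595 + 0.585 + 0.703 + 0.54 + 0.2 + 0.16 = 4.833
R0 > 1, so the population is growing.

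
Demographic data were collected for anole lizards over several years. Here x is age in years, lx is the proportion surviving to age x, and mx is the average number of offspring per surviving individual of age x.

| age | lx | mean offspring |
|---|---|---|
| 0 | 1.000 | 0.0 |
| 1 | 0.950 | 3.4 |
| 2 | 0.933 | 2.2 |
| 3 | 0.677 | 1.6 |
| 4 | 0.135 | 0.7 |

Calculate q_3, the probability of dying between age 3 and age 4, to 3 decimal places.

0.801

q_3 = (l_3 − l_4) / l_3 = (0.677 − 0.135) / 0.677
     = 0.542 / 0.677 = 0.800591… → 0.801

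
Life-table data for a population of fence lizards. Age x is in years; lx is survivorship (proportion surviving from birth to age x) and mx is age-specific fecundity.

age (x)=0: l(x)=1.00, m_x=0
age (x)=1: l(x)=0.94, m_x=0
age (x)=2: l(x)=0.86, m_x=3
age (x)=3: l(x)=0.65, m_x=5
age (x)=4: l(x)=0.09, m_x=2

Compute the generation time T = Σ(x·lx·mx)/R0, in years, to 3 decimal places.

lx·mx: 0, 0, 2.58, 3.25, 0.18 → R0 = 6.01
x·lx·mx: 0, 0, 5.16, 9.75, 0.72 → Σ = 15.63
T = 15.63 / 6.01 = 2.600666… → 2.601

2.601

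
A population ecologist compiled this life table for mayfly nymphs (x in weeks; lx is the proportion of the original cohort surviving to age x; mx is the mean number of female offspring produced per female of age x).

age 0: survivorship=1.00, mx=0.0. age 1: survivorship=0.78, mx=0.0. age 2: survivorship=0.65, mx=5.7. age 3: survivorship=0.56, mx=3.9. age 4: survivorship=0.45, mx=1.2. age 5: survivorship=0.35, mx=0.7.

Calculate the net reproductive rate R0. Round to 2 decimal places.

6.67

lx·mx by age: 0, 0, 3.705, 2.184, 0.54, 0.245
R0 = Σ lx·mx = 6.674 → 6.67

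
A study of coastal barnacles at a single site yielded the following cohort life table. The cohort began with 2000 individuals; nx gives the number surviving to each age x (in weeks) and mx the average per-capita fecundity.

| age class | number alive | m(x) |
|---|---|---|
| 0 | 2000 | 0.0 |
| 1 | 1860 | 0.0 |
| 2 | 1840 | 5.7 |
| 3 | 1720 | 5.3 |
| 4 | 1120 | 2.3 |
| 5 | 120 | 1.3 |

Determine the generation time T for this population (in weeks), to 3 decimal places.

lx = nx/n0 = nx/2000: 1, 0.93, 0.92, 0.86, 0.56, 0.06
lx·mx: 0, 0, 5.244, 4.558, 1.288, 0.078 → R0 = 11.168
x·lx·mx: 0, 0, 10.488, 13.674, 5.152, 0.39 → Σ = 29.704
T = 29.704 / 11.168 = 2.659742… → 2.660

2.660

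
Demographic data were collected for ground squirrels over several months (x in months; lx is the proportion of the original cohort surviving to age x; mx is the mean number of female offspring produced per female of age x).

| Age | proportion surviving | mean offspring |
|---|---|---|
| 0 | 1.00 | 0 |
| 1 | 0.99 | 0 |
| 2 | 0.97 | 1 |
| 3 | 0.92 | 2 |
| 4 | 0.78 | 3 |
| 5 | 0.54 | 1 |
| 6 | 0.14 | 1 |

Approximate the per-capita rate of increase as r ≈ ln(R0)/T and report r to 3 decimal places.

0.505

R0 = Σ lx·mx = 0 + 0 + 0.97 + 1.84 + 2.34 + 0.54 + 0.14 = 5.83
Σ x·lx·mx = 20.36; T = 20.36/5.83 = 3.49228…
r ≈ ln(R0)/T = ln(5.83)/3.49228… = 0.50483… → 0.505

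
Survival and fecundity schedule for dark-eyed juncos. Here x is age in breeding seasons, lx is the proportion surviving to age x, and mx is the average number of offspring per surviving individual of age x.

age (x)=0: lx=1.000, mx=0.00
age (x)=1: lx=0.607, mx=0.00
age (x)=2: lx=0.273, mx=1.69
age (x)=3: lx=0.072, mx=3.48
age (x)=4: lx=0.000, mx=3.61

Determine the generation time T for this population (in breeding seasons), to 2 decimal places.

lx·mx: 0, 0, 0.46137, 0.25056, 0 → R0 = 0.71193
x·lx·mx: 0, 0, 0.92274, 0.75168, 0 → Σ = 1.67442
T = 1.67442 / 0.71193 = 2.351945… → 2.35

2.35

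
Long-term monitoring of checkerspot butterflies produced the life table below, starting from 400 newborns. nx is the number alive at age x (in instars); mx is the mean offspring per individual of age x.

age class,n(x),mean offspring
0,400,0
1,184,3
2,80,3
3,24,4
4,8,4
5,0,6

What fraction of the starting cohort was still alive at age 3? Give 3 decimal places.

0.060

l_3 = n_3/n_0 = 24/400 = 0.06 → 0.060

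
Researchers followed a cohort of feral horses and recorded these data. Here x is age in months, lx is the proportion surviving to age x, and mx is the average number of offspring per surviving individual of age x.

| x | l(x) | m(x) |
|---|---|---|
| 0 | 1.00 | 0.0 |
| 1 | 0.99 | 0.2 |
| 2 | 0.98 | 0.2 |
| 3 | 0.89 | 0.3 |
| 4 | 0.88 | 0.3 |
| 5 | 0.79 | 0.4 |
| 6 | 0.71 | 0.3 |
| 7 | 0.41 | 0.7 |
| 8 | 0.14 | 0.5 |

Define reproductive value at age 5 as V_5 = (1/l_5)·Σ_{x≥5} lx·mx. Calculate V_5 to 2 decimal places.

lx·mx for x ≥ 5: 0.316, 0.213, 0.287, 0.07 → sum = 0.886
V_5 = 0.886 / l_5 = 0.886 / 0.79 = 1.121519… → 1.12

1.12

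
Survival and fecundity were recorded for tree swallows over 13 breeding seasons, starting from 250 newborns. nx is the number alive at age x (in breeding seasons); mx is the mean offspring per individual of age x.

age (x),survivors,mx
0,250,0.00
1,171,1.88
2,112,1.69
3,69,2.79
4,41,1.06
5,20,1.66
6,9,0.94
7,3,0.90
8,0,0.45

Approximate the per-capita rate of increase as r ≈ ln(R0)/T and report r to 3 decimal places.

0.540

lx = nx/n0 = nx/250: 1, 0.684, 0.448, 0.276, 0.164, 0.08, 0.036, 0.012, 0
R0 = Σ lx·mx = 0 + 1.28592 + 0.75712 + 0.77004 + 0.17384 + 0.1328 + 0.03384 + 0.0108 + 0 = 3.16436
Σ x·lx·mx = 6.74828; T = 6.74828/3.16436 = 2.13259…
r ≈ ln(R0)/T = ln(3.16436)/2.13259… = 0.54017… → 0.540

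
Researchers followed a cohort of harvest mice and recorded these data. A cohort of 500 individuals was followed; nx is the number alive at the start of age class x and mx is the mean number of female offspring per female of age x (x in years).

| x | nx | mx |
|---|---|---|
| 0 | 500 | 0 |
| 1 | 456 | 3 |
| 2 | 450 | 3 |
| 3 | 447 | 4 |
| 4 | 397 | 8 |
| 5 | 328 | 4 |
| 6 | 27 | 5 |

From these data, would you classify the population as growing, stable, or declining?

lx = nx/n0 = nx/500: 1, 0.912, 0.9, 0.894, 0.794, 0.656, 0.054
R0 = Σ lx·mx = 0 + 2.736 + 2.7 + 3.576 + 6.352 + 2.624 + 0.27 = 18.258
R0 > 1, so the population is growing.

growing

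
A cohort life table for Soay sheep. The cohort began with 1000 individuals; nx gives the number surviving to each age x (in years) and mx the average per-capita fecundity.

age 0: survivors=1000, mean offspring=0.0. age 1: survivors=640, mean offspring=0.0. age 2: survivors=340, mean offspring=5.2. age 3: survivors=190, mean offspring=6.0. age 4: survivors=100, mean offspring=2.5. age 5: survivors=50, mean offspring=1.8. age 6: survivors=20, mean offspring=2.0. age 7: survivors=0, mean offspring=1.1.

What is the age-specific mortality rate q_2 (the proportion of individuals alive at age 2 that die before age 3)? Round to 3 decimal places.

lx = nx/n0 = nx/1000: 1, 0.64, 0.34, 0.19, 0.1, 0.05, 0.02, 0
q_2 = (l_2 − l_3) / l_2 = (0.34 − 0.19) / 0.34
     = 0.15 / 0.34 = 0.441176… → 0.441

0.441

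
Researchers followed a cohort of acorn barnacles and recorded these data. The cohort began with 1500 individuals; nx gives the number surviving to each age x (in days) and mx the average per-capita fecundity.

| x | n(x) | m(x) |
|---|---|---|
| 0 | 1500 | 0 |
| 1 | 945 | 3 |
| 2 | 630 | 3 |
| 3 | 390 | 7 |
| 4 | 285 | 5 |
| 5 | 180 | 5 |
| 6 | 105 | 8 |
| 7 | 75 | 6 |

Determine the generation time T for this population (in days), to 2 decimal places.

lx = nx/n0 = nx/1500: 1, 0.63, 0.42, 0.26, 0.19, 0.12, 0.07, 0.05
lx·mx: 0, 1.89, 1.26, 1.82, 0.95, 0.6, 0.56, 0.3 → R0 = 7.38
x·lx·mx: 0, 1.89, 2.52, 5.46, 3.8, 3, 3.36, 2.1 → Σ = 22.13
T = 22.13 / 7.38 = 2.998645… → 3.00

3.00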